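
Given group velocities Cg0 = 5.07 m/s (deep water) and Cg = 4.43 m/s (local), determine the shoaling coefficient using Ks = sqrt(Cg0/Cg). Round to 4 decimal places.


Ks = sqrt(Cg0 / Cg)
Ks = sqrt(5.07 / 4.43)
Ks = sqrt(1.1445)
Ks = 1.0698

1.0698


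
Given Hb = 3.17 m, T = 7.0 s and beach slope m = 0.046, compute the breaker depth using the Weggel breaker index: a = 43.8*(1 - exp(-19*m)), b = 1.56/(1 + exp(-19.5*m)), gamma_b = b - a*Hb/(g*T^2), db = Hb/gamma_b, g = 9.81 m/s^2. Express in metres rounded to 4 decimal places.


a = 43.8 * (1 - exp(-19 * m))
exp(-19 * 0.046) = exp(-0.8740) = 0.417279
a = 43.8 * (1 - 0.417279) = 25.523176
b = 1.56 / (1 + exp(-19.5 * m))
exp(-19.5 * 0.046) = exp(-0.8970) = 0.407791
b = 1.56 / (1 + 0.407791) = 1.108119
Hb / (g * T^2) = 3.17 / (9.81 * 7.0^2) = 3.17 / 480.6900 = 0.00659469
gamma_b = b - a * Hb/(g*T^2) = 1.108119 - 25.523176 * 0.00659469 = 0.939802
db = Hb / gamma_b = 3.17 / 0.939802
db = 3.3731 m

3.3731


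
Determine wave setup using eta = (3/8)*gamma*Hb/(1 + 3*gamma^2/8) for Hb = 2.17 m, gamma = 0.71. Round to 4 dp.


eta = (3/8) * gamma * Hb / (1 + 3*gamma^2/8)
Numerator = (3/8) * 0.71 * 2.17 = 0.577762
Denominator = 1 + 3*0.71^2/8 = 1 + 0.189038 = 1.189038
eta = 0.577762 / 1.189038
eta = 0.4859 m

0.4859


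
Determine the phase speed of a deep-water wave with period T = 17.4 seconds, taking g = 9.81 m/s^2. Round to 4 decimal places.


We use the deep-water celerity formula:
C = g * T / (2 * pi)
C = 9.81 * 17.4 / (2 * 3.14159...)
C = 170.694000 / 6.283185
C = 27.1668 m/s

27.1668


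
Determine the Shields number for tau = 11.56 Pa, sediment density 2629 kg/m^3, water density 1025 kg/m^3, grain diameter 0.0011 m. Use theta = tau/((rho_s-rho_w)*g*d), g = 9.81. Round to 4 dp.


theta = tau / ((rho_s - rho_w) * g * d)
rho_s - rho_w = 2629 - 1025 = 1604
Denominator = 1604 * 9.81 * 0.0011 = 17.308764
theta = 11.56 / 17.308764
theta = 0.6679

0.6679


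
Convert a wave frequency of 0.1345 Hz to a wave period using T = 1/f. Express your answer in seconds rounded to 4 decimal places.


T = 1 / f
T = 1 / 0.1345
T = 7.4349 s

7.4349


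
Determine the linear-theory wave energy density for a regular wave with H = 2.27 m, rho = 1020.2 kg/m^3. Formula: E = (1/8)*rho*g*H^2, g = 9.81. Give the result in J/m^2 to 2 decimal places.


E = (1/8) * rho * g * H^2
E = (1/8) * 1020.2 * 9.81 * 2.27^2
E = 0.125 * 1020.2 * 9.81 * 5.1529
E = 6446.38 J/m^2

6446.38


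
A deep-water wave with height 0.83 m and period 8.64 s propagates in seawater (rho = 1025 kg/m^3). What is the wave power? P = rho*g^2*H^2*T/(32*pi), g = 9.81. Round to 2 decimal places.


P = rho * g^2 * H^2 * T / (32 * pi)
P = 1025 * 9.81^2 * 0.83^2 * 8.64 / (32 * pi)
P = 1025 * 96.2361 * 0.6889 * 8.64 / 100.53096
P = 5840.26 W/m

5840.26


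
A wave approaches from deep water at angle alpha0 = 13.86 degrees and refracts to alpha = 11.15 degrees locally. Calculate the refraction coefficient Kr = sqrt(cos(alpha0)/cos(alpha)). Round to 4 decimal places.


Kr = sqrt(cos(alpha0) / cos(alpha))
cos(13.86) = 0.970884
cos(11.15) = 0.981124
Kr = sqrt(0.970884 / 0.981124)
Kr = sqrt(0.989563)
Kr = 0.9948

0.9948


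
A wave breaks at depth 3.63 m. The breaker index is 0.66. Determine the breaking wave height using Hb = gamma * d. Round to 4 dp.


Hb = gamma * d
Hb = 0.66 * 3.63
Hb = 2.3958 m

2.3958


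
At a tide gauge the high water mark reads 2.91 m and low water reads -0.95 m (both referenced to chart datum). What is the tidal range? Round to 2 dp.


Tidal range = High water - Low water
Tidal range = 2.91 - (-0.95)
Tidal range = 3.86 m

3.86


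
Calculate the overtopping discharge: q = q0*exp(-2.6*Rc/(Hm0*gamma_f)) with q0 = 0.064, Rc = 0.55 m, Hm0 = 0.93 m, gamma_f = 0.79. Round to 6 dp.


q = q0 * exp(-2.6 * Rc / (Hm0 * gamma_f))
Exponent = -2.6 * 0.55 / (0.93 * 0.79)
= -2.6 * 0.55 / 0.7347
= -1.946373
exp(-1.946373) = 0.142791
q = 0.064 * 0.142791
q = 0.009139 m^3/s/m

0.009139


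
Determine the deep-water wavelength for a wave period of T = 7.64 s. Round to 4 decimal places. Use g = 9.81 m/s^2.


L0 = g * T^2 / (2 * pi)
L0 = 9.81 * 7.64^2 / (2 * pi)
L0 = 9.81 * 58.3696 / 6.28319
L0 = 572.6058 / 6.28319
L0 = 91.1330 m

91.1330


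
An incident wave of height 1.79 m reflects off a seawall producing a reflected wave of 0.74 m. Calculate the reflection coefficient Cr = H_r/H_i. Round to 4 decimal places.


Cr = H_r / H_i
Cr = 0.74 / 1.79
Cr = 0.4134

0.4134


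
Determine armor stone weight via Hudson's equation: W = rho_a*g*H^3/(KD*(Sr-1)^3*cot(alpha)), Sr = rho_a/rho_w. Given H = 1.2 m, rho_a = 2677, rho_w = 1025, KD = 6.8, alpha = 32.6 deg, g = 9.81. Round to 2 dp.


Sr = rho_a / rho_w = 2677 / 1025 = 2.611707
(Sr - 1) = 1.611707
(Sr - 1)^3 = 4.186572
cot(32.6) = 1 / tan(32.6) = 1 / 0.639527 = 1.563656
Numerator = 2677 * 9.81 * 1.2^3 = 45379.6474
Denominator = 6.8 * 4.186572 * 1.563656 = 44.515246
W = 45379.6474 / 44.515246
W = 1019.42 N

1019.42


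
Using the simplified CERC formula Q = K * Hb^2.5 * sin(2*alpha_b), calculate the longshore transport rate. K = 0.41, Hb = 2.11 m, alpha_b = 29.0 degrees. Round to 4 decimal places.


Q = K * Hb^2.5 * sin(2 * alpha_b)
Hb^2.5 = 2.11^2.5 = 6.467049
sin(2 * 29.0) = sin(58.0) = 0.848048
Q = 0.41 * 6.467049 * 0.848048
Q = 2.2486 m^3/s

2.2486


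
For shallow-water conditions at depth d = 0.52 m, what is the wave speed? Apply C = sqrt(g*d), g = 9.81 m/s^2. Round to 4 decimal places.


Using the shallow-water approximation:
C = sqrt(g * d) = sqrt(9.81 * 0.52)
C = sqrt(5.1012)
C = 2.2586 m/s

2.2586


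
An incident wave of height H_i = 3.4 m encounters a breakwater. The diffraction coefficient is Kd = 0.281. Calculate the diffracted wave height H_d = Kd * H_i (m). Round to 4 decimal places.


H_d = Kd * H_i
H_d = 0.281 * 3.4
H_d = 0.9554 m

0.9554


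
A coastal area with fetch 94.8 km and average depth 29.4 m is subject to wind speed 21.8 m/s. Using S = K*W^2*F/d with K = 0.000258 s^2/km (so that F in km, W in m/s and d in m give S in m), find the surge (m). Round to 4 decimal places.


S = K * W^2 * F / d
W^2 = 21.8^2 = 475.24
S = 0.000258 * 475.24 * 94.8 / 29.4
Numerator = 0.000258 * 475.24 * 94.8 = 11.623610
S = 11.623610 / 29.4 = 0.3954 m

0.3954


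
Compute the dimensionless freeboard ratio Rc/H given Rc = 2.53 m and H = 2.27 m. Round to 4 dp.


Relative freeboard = Rc / H
= 2.53 / 2.27
= 1.1145

1.1145


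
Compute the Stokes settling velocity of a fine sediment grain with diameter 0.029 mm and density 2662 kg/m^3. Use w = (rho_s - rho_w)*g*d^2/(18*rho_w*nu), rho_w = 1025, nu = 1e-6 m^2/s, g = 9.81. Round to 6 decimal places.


w = (rho_s - rho_w) * g * d^2 / (18 * rho_w * nu)
d = 0.029 mm = 0.000029 m
rho_s - rho_w = 2662 - 1025 = 1637
Numerator = 1637 * 9.81 * (0.000029)^2 = 0.000013505594
Denominator = 18 * 1025 * 1e-6 = 0.018450
w = 0.000732 m/s

0.000732


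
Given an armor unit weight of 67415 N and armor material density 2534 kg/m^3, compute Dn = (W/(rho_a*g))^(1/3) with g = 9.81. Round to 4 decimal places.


V = W / (rho_a * g)
V = 67415 / (2534 * 9.81)
V = 67415 / 24858.54
V = 2.711945 m^3
Dn = V^(1/3) = 2.711945^(1/3)
Dn = 1.3945 m

1.3945


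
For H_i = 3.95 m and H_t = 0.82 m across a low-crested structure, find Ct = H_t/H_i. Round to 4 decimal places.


Ct = H_t / H_i
Ct = 0.82 / 3.95
Ct = 0.2076

0.2076


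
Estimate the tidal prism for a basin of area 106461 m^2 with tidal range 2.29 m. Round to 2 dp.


Tidal prism = Area * Tidal range
P = 106461 * 2.29
P = 243795.69 m^3

243795.69


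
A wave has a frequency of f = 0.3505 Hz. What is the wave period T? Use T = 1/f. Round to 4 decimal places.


T = 1 / f
T = 1 / 0.3505
T = 2.8531 s

2.8531


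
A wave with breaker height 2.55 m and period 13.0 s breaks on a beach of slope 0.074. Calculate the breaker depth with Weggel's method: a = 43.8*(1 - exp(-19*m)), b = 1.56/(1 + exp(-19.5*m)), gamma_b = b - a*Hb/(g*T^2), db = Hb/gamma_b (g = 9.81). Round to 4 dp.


a = 43.8 * (1 - exp(-19 * m))
exp(-19 * 0.074) = exp(-1.4060) = 0.245122
a = 43.8 * (1 - 0.245122) = 33.063665
b = 1.56 / (1 + exp(-19.5 * m))
exp(-19.5 * 0.074) = exp(-1.4430) = 0.236218
b = 1.56 / (1 + 0.236218) = 1.261913
Hb / (g * T^2) = 2.55 / (9.81 * 13.0^2) = 2.55 / 1657.8900 = 0.00153810
gamma_b = b - a * Hb/(g*T^2) = 1.261913 - 33.063665 * 0.00153810 = 1.211058
db = Hb / gamma_b = 2.55 / 1.211058
db = 2.1056 m

2.1056


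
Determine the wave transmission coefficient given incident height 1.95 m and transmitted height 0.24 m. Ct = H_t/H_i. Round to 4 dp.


Ct = H_t / H_i
Ct = 0.24 / 1.95
Ct = 0.1231

0.1231


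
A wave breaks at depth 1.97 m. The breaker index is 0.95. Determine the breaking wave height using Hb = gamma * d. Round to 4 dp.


Hb = gamma * d
Hb = 0.95 * 1.97
Hb = 1.8715 m

1.8715


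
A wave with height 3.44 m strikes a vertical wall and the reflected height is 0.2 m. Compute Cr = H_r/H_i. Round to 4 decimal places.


Cr = H_r / H_i
Cr = 0.2 / 3.44
Cr = 0.0581

0.0581


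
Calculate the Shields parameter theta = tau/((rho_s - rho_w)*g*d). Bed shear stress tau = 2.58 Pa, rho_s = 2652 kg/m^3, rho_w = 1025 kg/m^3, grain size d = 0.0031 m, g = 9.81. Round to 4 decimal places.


theta = tau / ((rho_s - rho_w) * g * d)
rho_s - rho_w = 2652 - 1025 = 1627
Denominator = 1627 * 9.81 * 0.0031 = 49.478697
theta = 2.58 / 49.478697
theta = 0.0521

0.0521


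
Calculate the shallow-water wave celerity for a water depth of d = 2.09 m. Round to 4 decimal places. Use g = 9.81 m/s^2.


Using the shallow-water approximation:
C = sqrt(g * d) = sqrt(9.81 * 2.09)
C = sqrt(20.5029)
C = 4.5280 m/s

4.5280


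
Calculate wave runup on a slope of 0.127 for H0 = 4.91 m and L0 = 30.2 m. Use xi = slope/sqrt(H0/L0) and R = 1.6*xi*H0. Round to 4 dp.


xi = slope / sqrt(H0/L0)
H0/L0 = 4.91/30.2 = 0.162583
sqrt(0.162583) = 0.403216
xi = 0.127 / 0.403216 = 0.314968
R = 1.6 * xi * H0 = 1.6 * 0.314968 * 4.91
R = 2.4744 m

2.4744


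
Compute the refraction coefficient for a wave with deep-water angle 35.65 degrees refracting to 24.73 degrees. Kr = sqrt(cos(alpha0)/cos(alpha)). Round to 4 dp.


Kr = sqrt(cos(alpha0) / cos(alpha))
cos(35.65) = 0.812592
cos(24.73) = 0.908289
Kr = sqrt(0.812592 / 0.908289)
Kr = sqrt(0.894641)
Kr = 0.9459

0.9459


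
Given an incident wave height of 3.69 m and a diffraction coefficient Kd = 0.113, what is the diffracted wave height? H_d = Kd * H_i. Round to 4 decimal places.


H_d = Kd * H_i
H_d = 0.113 * 3.69
H_d = 0.4170 m

0.4170


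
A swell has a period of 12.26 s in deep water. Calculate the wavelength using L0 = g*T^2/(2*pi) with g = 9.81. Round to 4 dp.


L0 = g * T^2 / (2 * pi)
L0 = 9.81 * 12.26^2 / (2 * pi)
L0 = 9.81 * 150.3076 / 6.28319
L0 = 1474.5176 / 6.28319
L0 = 234.6768 m

234.6768


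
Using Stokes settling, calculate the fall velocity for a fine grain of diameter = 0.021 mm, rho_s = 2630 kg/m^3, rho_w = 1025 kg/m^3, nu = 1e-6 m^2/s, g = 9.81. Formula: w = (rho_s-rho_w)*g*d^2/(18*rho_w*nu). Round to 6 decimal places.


w = (rho_s - rho_w) * g * d^2 / (18 * rho_w * nu)
d = 0.021 mm = 0.000021 m
rho_s - rho_w = 2630 - 1025 = 1605
Numerator = 1605 * 9.81 * (0.000021)^2 = 0.000006943567
Denominator = 18 * 1025 * 1e-6 = 0.018450
w = 0.000376 m/s

0.000376


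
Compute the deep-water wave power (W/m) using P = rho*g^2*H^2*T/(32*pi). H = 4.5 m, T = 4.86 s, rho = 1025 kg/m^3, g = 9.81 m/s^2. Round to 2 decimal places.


P = rho * g^2 * H^2 * T / (32 * pi)
P = 1025 * 9.81^2 * 4.5^2 * 4.86 / (32 * pi)
P = 1025 * 96.2361 * 20.2500 * 4.86 / 100.53096
P = 96565.80 W/m

96565.80


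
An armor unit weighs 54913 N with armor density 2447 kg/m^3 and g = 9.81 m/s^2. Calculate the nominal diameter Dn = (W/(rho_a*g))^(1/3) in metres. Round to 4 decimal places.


V = W / (rho_a * g)
V = 54913 / (2447 * 9.81)
V = 54913 / 24005.07
V = 2.287558 m^3
Dn = V^(1/3) = 2.287558^(1/3)
Dn = 1.3176 m

1.3176


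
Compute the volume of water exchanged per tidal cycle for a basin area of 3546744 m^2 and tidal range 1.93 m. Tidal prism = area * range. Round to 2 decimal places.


Tidal prism = Area * Tidal range
P = 3546744 * 1.93
P = 6845215.92 m^3

6845215.92


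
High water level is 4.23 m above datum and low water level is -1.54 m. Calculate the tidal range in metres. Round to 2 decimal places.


Tidal range = High water - Low water
Tidal range = 4.23 - (-1.54)
Tidal range = 5.77 m

5.77


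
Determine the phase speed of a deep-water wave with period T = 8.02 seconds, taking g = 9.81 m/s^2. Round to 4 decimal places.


We use the deep-water celerity formula:
C = g * T / (2 * pi)
C = 9.81 * 8.02 / (2 * 3.14159...)
C = 78.676200 / 6.283185
C = 12.5217 m/s

12.5217


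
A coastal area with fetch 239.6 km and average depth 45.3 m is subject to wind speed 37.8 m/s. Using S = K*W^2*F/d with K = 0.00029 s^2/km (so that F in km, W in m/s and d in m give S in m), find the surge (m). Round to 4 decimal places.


S = K * W^2 * F / d
W^2 = 37.8^2 = 1428.84
S = 0.00029 * 1428.84 * 239.6 / 45.3
Numerator = 0.00029 * 1428.84 * 239.6 = 99.281519
S = 99.281519 / 45.3 = 2.1916 m

2.1916


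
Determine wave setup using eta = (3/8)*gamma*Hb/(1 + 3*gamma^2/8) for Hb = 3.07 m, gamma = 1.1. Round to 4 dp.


eta = (3/8) * gamma * Hb / (1 + 3*gamma^2/8)
Numerator = (3/8) * 1.1 * 3.07 = 1.266375
Denominator = 1 + 3*1.1^2/8 = 1 + 0.453750 = 1.453750
eta = 1.266375 / 1.453750
eta = 0.8711 m

0.8711


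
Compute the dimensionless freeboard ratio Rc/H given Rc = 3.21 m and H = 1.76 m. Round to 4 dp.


Relative freeboard = Rc / H
= 3.21 / 1.76
= 1.8239

1.8239


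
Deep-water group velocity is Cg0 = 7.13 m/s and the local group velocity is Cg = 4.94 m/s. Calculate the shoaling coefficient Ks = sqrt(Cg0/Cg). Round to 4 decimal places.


Ks = sqrt(Cg0 / Cg)
Ks = sqrt(7.13 / 4.94)
Ks = sqrt(1.4433)
Ks = 1.2014

1.2014


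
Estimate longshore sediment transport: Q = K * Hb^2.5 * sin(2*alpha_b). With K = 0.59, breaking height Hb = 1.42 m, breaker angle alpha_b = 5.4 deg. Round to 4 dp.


Q = K * Hb^2.5 * sin(2 * alpha_b)
Hb^2.5 = 1.42^2.5 = 2.402818
sin(2 * 5.4) = sin(10.8) = 0.187381
Q = 0.59 * 2.402818 * 0.187381
Q = 0.2656 m^3/s

0.2656


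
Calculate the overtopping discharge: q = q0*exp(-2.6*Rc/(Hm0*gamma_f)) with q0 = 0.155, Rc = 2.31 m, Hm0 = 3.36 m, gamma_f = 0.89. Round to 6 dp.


q = q0 * exp(-2.6 * Rc / (Hm0 * gamma_f))
Exponent = -2.6 * 2.31 / (3.36 * 0.89)
= -2.6 * 2.31 / 2.9904
= -2.008427
exp(-2.008427) = 0.134200
q = 0.155 * 0.134200
q = 0.020801 m^3/s/m

0.020801


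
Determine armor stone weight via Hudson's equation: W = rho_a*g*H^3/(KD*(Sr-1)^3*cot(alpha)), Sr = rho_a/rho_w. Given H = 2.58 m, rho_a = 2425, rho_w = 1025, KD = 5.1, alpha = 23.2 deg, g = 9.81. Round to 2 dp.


Sr = rho_a / rho_w = 2425 / 1025 = 2.365854
(Sr - 1) = 1.365854
(Sr - 1)^3 = 2.548077
cot(23.2) = 1 / tan(23.2) = 1 / 0.428601 = 2.333175
Numerator = 2425 * 9.81 * 2.58^3 = 408544.9703
Denominator = 5.1 * 2.548077 * 2.333175 = 30.320054
W = 408544.9703 / 30.320054
W = 13474.41 N

13474.41


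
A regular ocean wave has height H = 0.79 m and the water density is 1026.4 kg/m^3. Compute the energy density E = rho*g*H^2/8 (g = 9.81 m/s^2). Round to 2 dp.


E = (1/8) * rho * g * H^2
E = (1/8) * 1026.4 * 9.81 * 0.79^2
E = 0.125 * 1026.4 * 9.81 * 0.6241
E = 785.51 J/m^2

785.51


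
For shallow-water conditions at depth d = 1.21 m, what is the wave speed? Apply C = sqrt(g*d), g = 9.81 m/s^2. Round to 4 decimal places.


Using the shallow-water approximation:
C = sqrt(g * d) = sqrt(9.81 * 1.21)
C = sqrt(11.8701)
C = 3.4453 m/s

3.4453


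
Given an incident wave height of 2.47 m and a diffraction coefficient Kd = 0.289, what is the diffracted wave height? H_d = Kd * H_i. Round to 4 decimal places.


H_d = Kd * H_i
H_d = 0.289 * 2.47
H_d = 0.7138 m

0.7138


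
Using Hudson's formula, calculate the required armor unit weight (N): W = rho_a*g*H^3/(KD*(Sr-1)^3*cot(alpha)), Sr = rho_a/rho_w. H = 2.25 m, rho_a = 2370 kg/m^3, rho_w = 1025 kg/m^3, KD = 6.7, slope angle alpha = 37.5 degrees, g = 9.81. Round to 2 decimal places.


Sr = rho_a / rho_w = 2370 / 1025 = 2.312195
(Sr - 1) = 1.312195
(Sr - 1)^3 = 2.259411
cot(37.5) = 1 / tan(37.5) = 1 / 0.767327 = 1.303225
Numerator = 2370 * 9.81 * 2.25^3 = 264828.6141
Denominator = 6.7 * 2.259411 * 1.303225 = 19.728296
W = 264828.6141 / 19.728296
W = 13423.80 N

13423.80


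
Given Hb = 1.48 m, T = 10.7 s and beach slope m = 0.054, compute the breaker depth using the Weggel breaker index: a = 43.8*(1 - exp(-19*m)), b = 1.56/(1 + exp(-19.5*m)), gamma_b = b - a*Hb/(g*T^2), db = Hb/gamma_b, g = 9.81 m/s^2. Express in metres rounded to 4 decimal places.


a = 43.8 * (1 - exp(-19 * m))
exp(-19 * 0.054) = exp(-1.0260) = 0.358438
a = 43.8 * (1 - 0.358438) = 28.100422
b = 1.56 / (1 + exp(-19.5 * m))
exp(-19.5 * 0.054) = exp(-1.0530) = 0.348890
b = 1.56 / (1 + 0.348890) = 1.156507
Hb / (g * T^2) = 1.48 / (9.81 * 10.7^2) = 1.48 / 1123.1469 = 0.00131773
gamma_b = b - a * Hb/(g*T^2) = 1.156507 - 28.100422 * 0.00131773 = 1.119478
db = Hb / gamma_b = 1.48 / 1.119478
db = 1.3220 m

1.3220


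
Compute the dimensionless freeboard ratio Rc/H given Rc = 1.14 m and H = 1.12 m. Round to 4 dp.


Relative freeboard = Rc / H
= 1.14 / 1.12
= 1.0179

1.0179


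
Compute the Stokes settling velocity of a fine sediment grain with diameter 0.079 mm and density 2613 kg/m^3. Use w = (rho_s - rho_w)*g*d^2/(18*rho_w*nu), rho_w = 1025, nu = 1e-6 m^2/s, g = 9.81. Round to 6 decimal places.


w = (rho_s - rho_w) * g * d^2 / (18 * rho_w * nu)
d = 0.079 mm = 0.000079 m
rho_s - rho_w = 2613 - 1025 = 1588
Numerator = 1588 * 9.81 * (0.000079)^2 = 0.000097224045
Denominator = 18 * 1025 * 1e-6 = 0.018450
w = 0.005270 m/s

0.005270


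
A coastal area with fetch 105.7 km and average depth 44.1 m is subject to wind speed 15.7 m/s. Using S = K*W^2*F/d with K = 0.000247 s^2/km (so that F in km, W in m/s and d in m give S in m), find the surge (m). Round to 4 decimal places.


S = K * W^2 * F / d
W^2 = 15.7^2 = 246.49
S = 0.000247 * 246.49 * 105.7 / 44.1
Numerator = 0.000247 * 246.49 * 105.7 = 6.435336
S = 6.435336 / 44.1 = 0.1459 m

0.1459


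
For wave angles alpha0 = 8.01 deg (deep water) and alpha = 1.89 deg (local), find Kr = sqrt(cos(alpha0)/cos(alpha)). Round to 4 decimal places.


Kr = sqrt(cos(alpha0) / cos(alpha))
cos(8.01) = 0.990244
cos(1.89) = 0.999456
Kr = sqrt(0.990244 / 0.999456)
Kr = sqrt(0.990783)
Kr = 0.9954

0.9954


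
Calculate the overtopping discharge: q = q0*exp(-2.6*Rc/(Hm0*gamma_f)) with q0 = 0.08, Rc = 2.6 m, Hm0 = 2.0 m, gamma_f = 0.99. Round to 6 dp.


q = q0 * exp(-2.6 * Rc / (Hm0 * gamma_f))
Exponent = -2.6 * 2.6 / (2.0 * 0.99)
= -2.6 * 2.6 / 1.9800
= -3.414141
exp(-3.414141) = 0.032905
q = 0.08 * 0.032905
q = 0.002632 m^3/s/m

0.002632


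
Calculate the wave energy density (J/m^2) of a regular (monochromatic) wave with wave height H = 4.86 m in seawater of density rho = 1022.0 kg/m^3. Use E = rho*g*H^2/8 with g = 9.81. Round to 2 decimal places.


E = (1/8) * rho * g * H^2
E = (1/8) * 1022.0 * 9.81 * 4.86^2
E = 0.125 * 1022.0 * 9.81 * 23.6196
E = 29600.73 J/m^2

29600.73


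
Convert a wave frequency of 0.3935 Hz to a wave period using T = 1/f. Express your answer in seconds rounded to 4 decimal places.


T = 1 / f
T = 1 / 0.3935
T = 2.5413 s

2.5413


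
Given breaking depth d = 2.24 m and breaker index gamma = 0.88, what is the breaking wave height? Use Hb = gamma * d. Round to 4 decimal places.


Hb = gamma * d
Hb = 0.88 * 2.24
Hb = 1.9712 m

1.9712


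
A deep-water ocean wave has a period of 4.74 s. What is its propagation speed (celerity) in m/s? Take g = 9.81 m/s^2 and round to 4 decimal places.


We use the deep-water celerity formula:
C = g * T / (2 * pi)
C = 9.81 * 4.74 / (2 * 3.14159...)
C = 46.499400 / 6.283185
C = 7.4006 m/s

7.4006


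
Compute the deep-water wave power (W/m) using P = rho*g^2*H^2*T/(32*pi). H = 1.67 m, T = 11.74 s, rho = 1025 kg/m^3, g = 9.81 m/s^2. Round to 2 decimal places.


P = rho * g^2 * H^2 * T / (32 * pi)
P = 1025 * 9.81^2 * 1.67^2 * 11.74 / (32 * pi)
P = 1025 * 96.2361 * 2.7889 * 11.74 / 100.53096
P = 32126.47 W/m

32126.47


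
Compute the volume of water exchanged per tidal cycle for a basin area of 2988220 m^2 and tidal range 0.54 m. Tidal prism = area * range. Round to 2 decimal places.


Tidal prism = Area * Tidal range
P = 2988220 * 0.54
P = 1613638.80 m^3

1613638.80


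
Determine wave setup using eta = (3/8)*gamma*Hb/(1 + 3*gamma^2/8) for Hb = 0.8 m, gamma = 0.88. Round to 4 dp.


eta = (3/8) * gamma * Hb / (1 + 3*gamma^2/8)
Numerator = (3/8) * 0.88 * 0.8 = 0.264000
Denominator = 1 + 3*0.88^2/8 = 1 + 0.290400 = 1.290400
eta = 0.264000 / 1.290400
eta = 0.2046 m

0.2046


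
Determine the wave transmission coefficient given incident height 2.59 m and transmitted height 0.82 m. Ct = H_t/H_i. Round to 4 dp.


Ct = H_t / H_i
Ct = 0.82 / 2.59
Ct = 0.3166

0.3166


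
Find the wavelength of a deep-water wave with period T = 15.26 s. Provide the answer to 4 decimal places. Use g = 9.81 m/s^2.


L0 = g * T^2 / (2 * pi)
L0 = 9.81 * 15.26^2 / (2 * pi)
L0 = 9.81 * 232.8676 / 6.28319
L0 = 2284.4312 / 6.28319
L0 = 363.5785 m

363.5785


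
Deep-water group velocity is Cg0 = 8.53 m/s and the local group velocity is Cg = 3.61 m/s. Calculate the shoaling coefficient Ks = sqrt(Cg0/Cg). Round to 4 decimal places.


Ks = sqrt(Cg0 / Cg)
Ks = sqrt(8.53 / 3.61)
Ks = sqrt(2.3629)
Ks = 1.5372

1.5372


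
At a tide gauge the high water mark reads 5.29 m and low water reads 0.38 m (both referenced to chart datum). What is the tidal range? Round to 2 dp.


Tidal range = High water - Low water
Tidal range = 5.29 - (0.38)
Tidal range = 4.91 m

4.91


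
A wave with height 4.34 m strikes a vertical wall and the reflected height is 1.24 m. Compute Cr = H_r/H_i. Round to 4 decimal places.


Cr = H_r / H_i
Cr = 1.24 / 4.34
Cr = 0.2857

0.2857


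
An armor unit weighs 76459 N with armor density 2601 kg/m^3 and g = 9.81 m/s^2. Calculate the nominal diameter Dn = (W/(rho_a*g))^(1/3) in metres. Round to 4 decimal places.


V = W / (rho_a * g)
V = 76459 / (2601 * 9.81)
V = 76459 / 25515.81
V = 2.996534 m^3
Dn = V^(1/3) = 2.996534^(1/3)
Dn = 1.4417 m

1.4417


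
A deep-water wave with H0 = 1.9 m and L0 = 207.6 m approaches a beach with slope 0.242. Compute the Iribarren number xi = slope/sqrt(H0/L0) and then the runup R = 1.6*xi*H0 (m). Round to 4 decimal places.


xi = slope / sqrt(H0/L0)
H0/L0 = 1.9/207.6 = 0.009152
sqrt(0.009152) = 0.095667
xi = 0.242 / 0.095667 = 2.529602
R = 1.6 * xi * H0 = 1.6 * 2.529602 * 1.9
R = 7.6900 m

7.6900


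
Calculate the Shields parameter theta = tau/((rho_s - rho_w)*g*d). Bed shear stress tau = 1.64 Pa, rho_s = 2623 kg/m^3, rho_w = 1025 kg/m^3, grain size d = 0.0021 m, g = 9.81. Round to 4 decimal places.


theta = tau / ((rho_s - rho_w) * g * d)
rho_s - rho_w = 2623 - 1025 = 1598
Denominator = 1598 * 9.81 * 0.0021 = 32.920398
theta = 1.64 / 32.920398
theta = 0.0498

0.0498


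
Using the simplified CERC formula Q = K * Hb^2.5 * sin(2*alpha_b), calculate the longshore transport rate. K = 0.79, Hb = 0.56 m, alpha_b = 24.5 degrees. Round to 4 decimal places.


Q = K * Hb^2.5 * sin(2 * alpha_b)
Hb^2.5 = 0.56^2.5 = 0.234677
sin(2 * 24.5) = sin(49.0) = 0.754710
Q = 0.79 * 0.234677 * 0.754710
Q = 0.1399 m^3/s

0.1399


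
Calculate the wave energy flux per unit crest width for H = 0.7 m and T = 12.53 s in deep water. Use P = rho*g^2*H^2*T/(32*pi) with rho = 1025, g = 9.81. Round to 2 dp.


P = rho * g^2 * H^2 * T / (32 * pi)
P = 1025 * 9.81^2 * 0.7^2 * 12.53 / (32 * pi)
P = 1025 * 96.2361 * 0.4900 * 12.53 / 100.53096
P = 6024.34 W/m

6024.34


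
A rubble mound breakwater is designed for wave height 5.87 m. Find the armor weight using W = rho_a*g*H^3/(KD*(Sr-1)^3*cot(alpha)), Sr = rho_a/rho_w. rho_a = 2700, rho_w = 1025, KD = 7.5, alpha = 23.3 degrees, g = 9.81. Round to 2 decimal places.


Sr = rho_a / rho_w = 2700 / 1025 = 2.634146
(Sr - 1) = 1.634146
(Sr - 1)^3 = 4.363880
cot(23.3) = 1 / tan(23.3) = 1 / 0.430668 = 2.321974
Numerator = 2700 * 9.81 * 5.87^3 = 5357313.6735
Denominator = 7.5 * 4.363880 * 2.321974 = 75.996127
W = 5357313.6735 / 75.996127
W = 70494.56 N

70494.56


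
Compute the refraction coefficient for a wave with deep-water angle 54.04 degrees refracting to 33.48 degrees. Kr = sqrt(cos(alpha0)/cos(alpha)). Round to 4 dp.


Kr = sqrt(cos(alpha0) / cos(alpha))
cos(54.04) = 0.587220
cos(33.48) = 0.834078
Kr = sqrt(0.587220 / 0.834078)
Kr = sqrt(0.704035)
Kr = 0.8391

0.8391


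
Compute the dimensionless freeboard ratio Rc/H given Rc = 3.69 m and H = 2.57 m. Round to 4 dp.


Relative freeboard = Rc / H
= 3.69 / 2.57
= 1.4358

1.4358


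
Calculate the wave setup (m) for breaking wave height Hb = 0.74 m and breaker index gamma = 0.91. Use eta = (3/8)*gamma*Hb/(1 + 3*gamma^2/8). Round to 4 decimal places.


eta = (3/8) * gamma * Hb / (1 + 3*gamma^2/8)
Numerator = (3/8) * 0.91 * 0.74 = 0.252525
Denominator = 1 + 3*0.91^2/8 = 1 + 0.310538 = 1.310538
eta = 0.252525 / 1.310538
eta = 0.1927 m

0.1927


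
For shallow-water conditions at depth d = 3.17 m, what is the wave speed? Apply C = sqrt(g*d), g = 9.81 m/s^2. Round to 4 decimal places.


Using the shallow-water approximation:
C = sqrt(g * d) = sqrt(9.81 * 3.17)
C = sqrt(31.0977)
C = 5.5765 m/s

5.5765


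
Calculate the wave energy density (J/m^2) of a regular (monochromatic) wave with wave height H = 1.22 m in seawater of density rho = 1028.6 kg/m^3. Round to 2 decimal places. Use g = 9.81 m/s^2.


E = (1/8) * rho * g * H^2
E = (1/8) * 1028.6 * 9.81 * 1.22^2
E = 0.125 * 1028.6 * 9.81 * 1.4884
E = 1877.35 J/m^2

1877.35


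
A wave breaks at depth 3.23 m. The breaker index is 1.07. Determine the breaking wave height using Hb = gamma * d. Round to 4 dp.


Hb = gamma * d
Hb = 1.07 * 3.23
Hb = 3.4561 m

3.4561


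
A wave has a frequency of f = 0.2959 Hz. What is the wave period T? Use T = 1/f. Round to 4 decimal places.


T = 1 / f
T = 1 / 0.2959
T = 3.3795 s

3.3795


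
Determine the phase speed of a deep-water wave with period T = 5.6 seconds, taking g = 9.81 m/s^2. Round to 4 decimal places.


We use the deep-water celerity formula:
C = g * T / (2 * pi)
C = 9.81 * 5.6 / (2 * 3.14159...)
C = 54.936000 / 6.283185
C = 8.7433 m/s

8.7433


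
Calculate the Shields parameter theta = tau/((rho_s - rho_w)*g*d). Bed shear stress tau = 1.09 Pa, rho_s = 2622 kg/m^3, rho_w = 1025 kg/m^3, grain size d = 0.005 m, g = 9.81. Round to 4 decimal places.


theta = tau / ((rho_s - rho_w) * g * d)
rho_s - rho_w = 2622 - 1025 = 1597
Denominator = 1597 * 9.81 * 0.005 = 78.332850
theta = 1.09 / 78.332850
theta = 0.0139

0.0139


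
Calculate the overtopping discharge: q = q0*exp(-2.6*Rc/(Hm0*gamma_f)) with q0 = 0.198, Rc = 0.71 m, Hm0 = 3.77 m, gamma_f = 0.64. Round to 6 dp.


q = q0 * exp(-2.6 * Rc / (Hm0 * gamma_f))
Exponent = -2.6 * 0.71 / (3.77 * 0.64)
= -2.6 * 0.71 / 2.4128
= -0.765086
exp(-0.765086) = 0.465294
q = 0.198 * 0.465294
q = 0.092128 m^3/s/m

0.092128


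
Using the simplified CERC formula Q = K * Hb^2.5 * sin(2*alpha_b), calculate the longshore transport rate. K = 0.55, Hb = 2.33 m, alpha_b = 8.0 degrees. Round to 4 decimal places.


Q = K * Hb^2.5 * sin(2 * alpha_b)
Hb^2.5 = 2.33^2.5 = 8.286856
sin(2 * 8.0) = sin(16.0) = 0.275637
Q = 0.55 * 8.286856 * 0.275637
Q = 1.2563 m^3/s

1.2563


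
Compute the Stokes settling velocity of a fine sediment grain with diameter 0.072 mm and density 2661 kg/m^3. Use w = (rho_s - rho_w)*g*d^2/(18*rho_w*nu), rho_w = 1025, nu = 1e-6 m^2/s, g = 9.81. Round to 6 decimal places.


w = (rho_s - rho_w) * g * d^2 / (18 * rho_w * nu)
d = 0.072 mm = 0.000072 m
rho_s - rho_w = 2661 - 1025 = 1636
Numerator = 1636 * 9.81 * (0.000072)^2 = 0.000083198845
Denominator = 18 * 1025 * 1e-6 = 0.018450
w = 0.004509 m/s

0.004509


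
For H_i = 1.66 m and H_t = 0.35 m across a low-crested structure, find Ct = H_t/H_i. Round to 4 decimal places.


Ct = H_t / H_i
Ct = 0.35 / 1.66
Ct = 0.2108

0.2108


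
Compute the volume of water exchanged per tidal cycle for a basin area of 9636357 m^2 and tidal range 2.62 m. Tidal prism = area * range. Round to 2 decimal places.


Tidal prism = Area * Tidal range
P = 9636357 * 2.62
P = 25247255.34 m^3

25247255.34


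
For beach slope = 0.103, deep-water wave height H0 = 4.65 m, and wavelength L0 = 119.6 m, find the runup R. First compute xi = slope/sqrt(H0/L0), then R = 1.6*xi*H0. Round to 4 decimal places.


xi = slope / sqrt(H0/L0)
H0/L0 = 4.65/119.6 = 0.038880
sqrt(0.038880) = 0.197179
xi = 0.103 / 0.197179 = 0.522368
R = 1.6 * xi * H0 = 1.6 * 0.522368 * 4.65
R = 3.8864 m

3.8864


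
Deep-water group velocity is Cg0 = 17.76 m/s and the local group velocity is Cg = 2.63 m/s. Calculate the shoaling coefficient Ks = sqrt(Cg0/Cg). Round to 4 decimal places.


Ks = sqrt(Cg0 / Cg)
Ks = sqrt(17.76 / 2.63)
Ks = sqrt(6.7529)
Ks = 2.5986

2.5986


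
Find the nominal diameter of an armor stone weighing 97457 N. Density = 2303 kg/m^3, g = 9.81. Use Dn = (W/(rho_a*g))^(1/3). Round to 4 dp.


V = W / (rho_a * g)
V = 97457 / (2303 * 9.81)
V = 97457 / 22592.43
V = 4.313702 m^3
Dn = V^(1/3) = 4.313702^(1/3)
Dn = 1.6279 m

1.6279


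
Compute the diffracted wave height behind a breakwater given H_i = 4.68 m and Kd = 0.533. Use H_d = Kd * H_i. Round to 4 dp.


H_d = Kd * H_i
H_d = 0.533 * 4.68
H_d = 2.4944 m

2.4944


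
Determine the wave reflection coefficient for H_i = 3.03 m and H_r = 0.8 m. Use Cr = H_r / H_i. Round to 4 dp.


Cr = H_r / H_i
Cr = 0.8 / 3.03
Cr = 0.2640

0.2640


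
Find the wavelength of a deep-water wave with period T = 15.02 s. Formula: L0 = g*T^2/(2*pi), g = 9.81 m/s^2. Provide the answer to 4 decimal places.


L0 = g * T^2 / (2 * pi)
L0 = 9.81 * 15.02^2 / (2 * pi)
L0 = 9.81 * 225.6004 / 6.28319
L0 = 2213.1399 / 6.28319
L0 = 352.2322 m

352.2322


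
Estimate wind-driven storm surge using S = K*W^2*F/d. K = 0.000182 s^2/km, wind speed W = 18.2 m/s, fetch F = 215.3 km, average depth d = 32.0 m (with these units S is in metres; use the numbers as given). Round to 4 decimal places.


S = K * W^2 * F / d
W^2 = 18.2^2 = 331.24
S = 0.000182 * 331.24 * 215.3 / 32.0
Numerator = 0.000182 * 331.24 * 215.3 = 12.979507
S = 12.979507 / 32.0 = 0.4056 m

0.4056


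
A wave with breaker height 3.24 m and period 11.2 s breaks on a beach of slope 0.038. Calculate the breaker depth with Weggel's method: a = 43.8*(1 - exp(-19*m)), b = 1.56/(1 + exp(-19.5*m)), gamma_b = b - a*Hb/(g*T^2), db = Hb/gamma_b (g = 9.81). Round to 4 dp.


a = 43.8 * (1 - exp(-19 * m))
exp(-19 * 0.038) = exp(-0.7220) = 0.485780
a = 43.8 * (1 - 0.485780) = 22.522848
b = 1.56 / (1 + exp(-19.5 * m))
exp(-19.5 * 0.038) = exp(-0.7410) = 0.476637
b = 1.56 / (1 + 0.476637) = 1.056455
Hb / (g * T^2) = 3.24 / (9.81 * 11.2^2) = 3.24 / 1230.5664 = 0.00263293
gamma_b = b - a * Hb/(g*T^2) = 1.056455 - 22.522848 * 0.00263293 = 0.997153
db = Hb / gamma_b = 3.24 / 0.997153
db = 3.2492 m

3.2492


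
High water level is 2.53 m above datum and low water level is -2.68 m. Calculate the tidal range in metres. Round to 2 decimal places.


Tidal range = High water - Low water
Tidal range = 2.53 - (-2.68)
Tidal range = 5.21 m

5.21


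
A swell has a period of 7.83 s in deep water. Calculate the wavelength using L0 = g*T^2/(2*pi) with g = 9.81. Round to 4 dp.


L0 = g * T^2 / (2 * pi)
L0 = 9.81 * 7.83^2 / (2 * pi)
L0 = 9.81 * 61.3089 / 6.28319
L0 = 601.4403 / 6.28319
L0 = 95.7222 m

95.7222


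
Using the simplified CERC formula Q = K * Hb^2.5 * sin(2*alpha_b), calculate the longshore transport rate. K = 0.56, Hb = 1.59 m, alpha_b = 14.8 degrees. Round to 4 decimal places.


Q = K * Hb^2.5 * sin(2 * alpha_b)
Hb^2.5 = 1.59^2.5 = 3.187813
sin(2 * 14.8) = sin(29.6) = 0.493942
Q = 0.56 * 3.187813 * 0.493942
Q = 0.8818 m^3/s

0.8818


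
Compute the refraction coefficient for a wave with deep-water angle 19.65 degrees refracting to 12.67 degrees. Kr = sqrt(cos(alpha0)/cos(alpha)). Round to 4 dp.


Kr = sqrt(cos(alpha0) / cos(alpha))
cos(19.65) = 0.941764
cos(12.67) = 0.975650
Kr = sqrt(0.941764 / 0.975650)
Kr = sqrt(0.965269)
Kr = 0.9825

0.9825


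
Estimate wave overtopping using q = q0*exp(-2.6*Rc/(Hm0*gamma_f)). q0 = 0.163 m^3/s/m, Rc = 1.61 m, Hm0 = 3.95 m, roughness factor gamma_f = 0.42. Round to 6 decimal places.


q = q0 * exp(-2.6 * Rc / (Hm0 * gamma_f))
Exponent = -2.6 * 1.61 / (3.95 * 0.42)
= -2.6 * 1.61 / 1.6590
= -2.523207
exp(-2.523207) = 0.080202
q = 0.163 * 0.080202
q = 0.013073 m^3/s/m

0.013073


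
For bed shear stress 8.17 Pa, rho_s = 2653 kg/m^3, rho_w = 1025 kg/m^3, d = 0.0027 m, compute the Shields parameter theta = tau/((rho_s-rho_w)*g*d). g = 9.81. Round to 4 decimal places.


theta = tau / ((rho_s - rho_w) * g * d)
rho_s - rho_w = 2653 - 1025 = 1628
Denominator = 1628 * 9.81 * 0.0027 = 43.120836
theta = 8.17 / 43.120836
theta = 0.1895

0.1895


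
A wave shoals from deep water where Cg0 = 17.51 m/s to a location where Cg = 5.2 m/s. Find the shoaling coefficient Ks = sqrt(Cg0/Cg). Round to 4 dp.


Ks = sqrt(Cg0 / Cg)
Ks = sqrt(17.51 / 5.2)
Ks = sqrt(3.3673)
Ks = 1.8350

1.8350


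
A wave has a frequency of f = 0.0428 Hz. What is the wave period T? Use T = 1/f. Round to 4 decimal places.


T = 1 / f
T = 1 / 0.0428
T = 23.3645 s

23.3645


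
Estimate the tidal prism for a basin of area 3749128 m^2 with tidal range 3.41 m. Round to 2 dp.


Tidal prism = Area * Tidal range
P = 3749128 * 3.41
P = 12784526.48 m^3

12784526.48


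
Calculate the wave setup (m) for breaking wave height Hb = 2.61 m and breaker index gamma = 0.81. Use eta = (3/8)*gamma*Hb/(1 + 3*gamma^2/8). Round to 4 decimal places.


eta = (3/8) * gamma * Hb / (1 + 3*gamma^2/8)
Numerator = (3/8) * 0.81 * 2.61 = 0.792787
Denominator = 1 + 3*0.81^2/8 = 1 + 0.246038 = 1.246038
eta = 0.792787 / 1.246038
eta = 0.6362 m

0.6362


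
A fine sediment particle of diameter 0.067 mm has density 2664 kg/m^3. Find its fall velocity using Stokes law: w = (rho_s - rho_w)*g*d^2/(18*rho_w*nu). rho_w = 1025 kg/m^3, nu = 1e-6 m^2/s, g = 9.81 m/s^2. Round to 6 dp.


w = (rho_s - rho_w) * g * d^2 / (18 * rho_w * nu)
d = 0.067 mm = 0.000067 m
rho_s - rho_w = 2664 - 1025 = 1639
Numerator = 1639 * 9.81 * (0.000067)^2 = 0.000072176791
Denominator = 18 * 1025 * 1e-6 = 0.018450
w = 0.003912 m/s

0.003912


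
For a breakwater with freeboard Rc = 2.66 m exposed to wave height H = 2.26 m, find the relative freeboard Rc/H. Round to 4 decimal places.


Relative freeboard = Rc / H
= 2.66 / 2.26
= 1.1770

1.1770


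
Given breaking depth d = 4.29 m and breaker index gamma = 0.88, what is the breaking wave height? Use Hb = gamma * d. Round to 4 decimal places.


Hb = gamma * d
Hb = 0.88 * 4.29
Hb = 3.7752 m

3.7752


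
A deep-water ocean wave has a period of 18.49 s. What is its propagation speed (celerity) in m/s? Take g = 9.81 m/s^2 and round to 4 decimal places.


We use the deep-water celerity formula:
C = g * T / (2 * pi)
C = 9.81 * 18.49 / (2 * 3.14159...)
C = 181.386900 / 6.283185
C = 28.8686 m/s

28.8686


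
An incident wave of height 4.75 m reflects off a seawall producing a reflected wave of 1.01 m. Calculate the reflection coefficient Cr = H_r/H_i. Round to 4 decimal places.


Cr = H_r / H_i
Cr = 1.01 / 4.75
Cr = 0.2126

0.2126


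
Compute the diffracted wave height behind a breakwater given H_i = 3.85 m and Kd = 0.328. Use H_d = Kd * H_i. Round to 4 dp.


H_d = Kd * H_i
H_d = 0.328 * 3.85
H_d = 1.2628 m

1.2628


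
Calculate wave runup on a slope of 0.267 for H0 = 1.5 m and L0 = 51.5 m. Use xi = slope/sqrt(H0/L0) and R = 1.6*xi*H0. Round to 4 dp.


xi = slope / sqrt(H0/L0)
H0/L0 = 1.5/51.5 = 0.029126
sqrt(0.029126) = 0.170664
xi = 0.267 / 0.170664 = 1.564477
R = 1.6 * xi * H0 = 1.6 * 1.564477 * 1.5
R = 3.7547 m

3.7547


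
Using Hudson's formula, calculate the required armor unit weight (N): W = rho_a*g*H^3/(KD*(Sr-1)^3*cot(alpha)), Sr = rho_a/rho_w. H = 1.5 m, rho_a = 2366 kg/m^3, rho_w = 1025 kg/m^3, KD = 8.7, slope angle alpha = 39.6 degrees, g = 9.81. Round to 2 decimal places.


Sr = rho_a / rho_w = 2366 / 1025 = 2.308293
(Sr - 1) = 1.308293
(Sr - 1)^3 = 2.239313
cot(39.6) = 1 / tan(39.6) = 1 / 0.827272 = 1.208792
Numerator = 2366 * 9.81 * 1.5^3 = 78335.3025
Denominator = 8.7 * 2.239313 * 1.208792 = 23.549717
W = 78335.3025 / 23.549717
W = 3326.38 N

3326.38


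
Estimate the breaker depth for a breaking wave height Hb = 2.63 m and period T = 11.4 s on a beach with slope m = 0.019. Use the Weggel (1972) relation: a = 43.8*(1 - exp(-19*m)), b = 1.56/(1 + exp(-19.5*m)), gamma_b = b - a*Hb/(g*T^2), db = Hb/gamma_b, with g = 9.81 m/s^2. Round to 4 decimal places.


a = 43.8 * (1 - exp(-19 * m))
exp(-19 * 0.019) = exp(-0.3610) = 0.696979
a = 43.8 * (1 - 0.696979) = 13.272320
b = 1.56 / (1 + exp(-19.5 * m))
exp(-19.5 * 0.019) = exp(-0.3705) = 0.690389
b = 1.56 / (1 + 0.690389) = 0.922864
Hb / (g * T^2) = 2.63 / (9.81 * 11.4^2) = 2.63 / 1274.9076 = 0.00206289
gamma_b = b - a * Hb/(g*T^2) = 0.922864 - 13.272320 * 0.00206289 = 0.895485
db = Hb / gamma_b = 2.63 / 0.895485
db = 2.9370 m

2.9370


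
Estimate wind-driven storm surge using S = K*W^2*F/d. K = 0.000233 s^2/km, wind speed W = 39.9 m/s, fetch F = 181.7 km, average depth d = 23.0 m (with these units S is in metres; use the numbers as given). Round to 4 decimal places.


S = K * W^2 * F / d
W^2 = 39.9^2 = 1592.01
S = 0.000233 * 1592.01 * 181.7 / 23.0
Numerator = 0.000233 * 1592.01 * 181.7 = 67.399495
S = 67.399495 / 23.0 = 2.9304 m

2.9304


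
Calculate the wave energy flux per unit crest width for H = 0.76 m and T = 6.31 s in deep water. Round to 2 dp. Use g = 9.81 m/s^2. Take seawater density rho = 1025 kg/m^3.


P = rho * g^2 * H^2 * T / (32 * pi)
P = 1025 * 9.81^2 * 0.76^2 * 6.31 / (32 * pi)
P = 1025 * 96.2361 * 0.5776 * 6.31 / 100.53096
P = 3576.17 W/m

3576.17


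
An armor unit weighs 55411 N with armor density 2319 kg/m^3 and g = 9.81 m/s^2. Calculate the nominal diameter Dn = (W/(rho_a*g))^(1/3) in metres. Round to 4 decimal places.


V = W / (rho_a * g)
V = 55411 / (2319 * 9.81)
V = 55411 / 22749.39
V = 2.435714 m^3
Dn = V^(1/3) = 2.435714^(1/3)
Dn = 1.3455 m

1.3455


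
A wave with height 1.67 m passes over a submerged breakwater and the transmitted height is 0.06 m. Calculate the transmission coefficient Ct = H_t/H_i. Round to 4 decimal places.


Ct = H_t / H_i
Ct = 0.06 / 1.67
Ct = 0.0359

0.0359


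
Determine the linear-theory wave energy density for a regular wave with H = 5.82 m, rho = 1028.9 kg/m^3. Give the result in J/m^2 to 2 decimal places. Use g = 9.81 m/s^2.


E = (1/8) * rho * g * H^2
E = (1/8) * 1028.9 * 9.81 * 5.82^2
E = 0.125 * 1028.9 * 9.81 * 33.8724
E = 42736.42 J/m^2

42736.42


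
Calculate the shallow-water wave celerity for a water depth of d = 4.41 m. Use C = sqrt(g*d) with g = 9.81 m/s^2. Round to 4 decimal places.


Using the shallow-water approximation:
C = sqrt(g * d) = sqrt(9.81 * 4.41)
C = sqrt(43.2621)
C = 6.5774 m/s

6.5774


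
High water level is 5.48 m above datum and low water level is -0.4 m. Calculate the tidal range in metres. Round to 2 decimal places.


Tidal range = High water - Low water
Tidal range = 5.48 - (-0.4)
Tidal range = 5.88 m

5.88


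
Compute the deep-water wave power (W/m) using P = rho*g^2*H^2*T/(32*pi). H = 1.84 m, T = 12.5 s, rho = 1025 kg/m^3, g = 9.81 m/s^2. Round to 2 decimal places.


P = rho * g^2 * H^2 * T / (32 * pi)
P = 1025 * 9.81^2 * 1.84^2 * 12.5 / (32 * pi)
P = 1025 * 96.2361 * 3.3856 * 12.5 / 100.53096
P = 41524.81 W/m

41524.81


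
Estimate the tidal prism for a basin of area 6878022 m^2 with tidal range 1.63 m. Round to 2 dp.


Tidal prism = Area * Tidal range
P = 6878022 * 1.63
P = 11211175.86 m^3

11211175.86
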